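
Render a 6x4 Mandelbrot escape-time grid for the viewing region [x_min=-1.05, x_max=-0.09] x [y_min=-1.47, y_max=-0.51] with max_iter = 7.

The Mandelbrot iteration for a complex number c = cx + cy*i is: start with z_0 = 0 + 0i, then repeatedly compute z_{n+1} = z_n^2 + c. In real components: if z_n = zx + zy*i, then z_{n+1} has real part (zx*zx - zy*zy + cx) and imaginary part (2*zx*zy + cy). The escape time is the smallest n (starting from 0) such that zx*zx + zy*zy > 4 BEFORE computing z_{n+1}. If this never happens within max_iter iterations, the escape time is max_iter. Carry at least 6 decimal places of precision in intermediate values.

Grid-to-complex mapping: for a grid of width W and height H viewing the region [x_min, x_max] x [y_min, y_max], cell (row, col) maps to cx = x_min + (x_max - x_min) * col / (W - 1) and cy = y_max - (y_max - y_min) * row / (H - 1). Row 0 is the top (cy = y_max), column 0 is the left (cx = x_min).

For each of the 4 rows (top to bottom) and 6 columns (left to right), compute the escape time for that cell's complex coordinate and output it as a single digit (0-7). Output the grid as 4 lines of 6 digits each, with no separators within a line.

(row=0, col=0): c = -1.0500 + -0.5100i → escape time 5
(row=0, col=1): c = -0.8580 + -0.5100i → escape time 5
(row=0, col=2): c = -0.6660 + -0.5100i → escape time 7
(row=0, col=3): c = -0.4740 + -0.5100i → escape time 7
(row=0, col=4): c = -0.2820 + -0.5100i → escape time 7
(row=0, col=5): c = -0.0900 + -0.5100i → escape time 7
(row=1, col=0): c = -1.0500 + -0.8300i → escape time 3
(row=1, col=1): c = -0.8580 + -0.8300i → escape time 4
(row=1, col=2): c = -0.6660 + -0.8300i → escape time 4
(row=1, col=3): c = -0.4740 + -0.8300i → escape time 5
(row=1, col=4): c = -0.2820 + -0.8300i → escape time 7
(row=1, col=5): c = -0.0900 + -0.8300i → escape time 7
(row=2, col=0): c = -1.0500 + -1.1500i → escape time 3
(row=2, col=1): c = -0.8580 + -1.1500i → escape time 3
(row=2, col=2): c = -0.6660 + -1.1500i → escape time 3
(row=2, col=3): c = -0.4740 + -1.1500i → escape time 3
(row=2, col=4): c = -0.2820 + -1.1500i → escape time 4
(row=2, col=5): c = -0.0900 + -1.1500i → escape time 4
(row=3, col=0): c = -1.0500 + -1.4700i → escape time 2
(row=3, col=1): c = -0.8580 + -1.4700i → escape time 2
(row=3, col=2): c = -0.6660 + -1.4700i → escape time 2
(row=3, col=3): c = -0.4740 + -1.4700i → escape time 2
(row=3, col=4): c = -0.2820 + -1.4700i → escape time 2
(row=3, col=5): c = -0.0900 + -1.4700i → escape time 2

Answer: 557777
344577
333344
222222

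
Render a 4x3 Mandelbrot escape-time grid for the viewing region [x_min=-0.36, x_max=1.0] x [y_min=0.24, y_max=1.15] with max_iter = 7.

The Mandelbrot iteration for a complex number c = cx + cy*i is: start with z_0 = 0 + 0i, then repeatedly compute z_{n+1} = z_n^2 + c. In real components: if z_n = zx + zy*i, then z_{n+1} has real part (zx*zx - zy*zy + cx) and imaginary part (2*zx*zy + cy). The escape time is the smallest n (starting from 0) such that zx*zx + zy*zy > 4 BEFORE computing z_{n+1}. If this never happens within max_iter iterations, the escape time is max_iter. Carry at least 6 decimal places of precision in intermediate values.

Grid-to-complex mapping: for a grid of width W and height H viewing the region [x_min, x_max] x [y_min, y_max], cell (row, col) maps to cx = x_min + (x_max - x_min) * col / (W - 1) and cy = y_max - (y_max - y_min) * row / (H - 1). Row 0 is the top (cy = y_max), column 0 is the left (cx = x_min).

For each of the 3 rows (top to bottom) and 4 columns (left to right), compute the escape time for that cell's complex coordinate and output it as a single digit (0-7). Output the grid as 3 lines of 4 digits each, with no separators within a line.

(row=0, col=0): c = -0.3600 + 1.1500i → escape time 4
(row=0, col=1): c = 0.0933 + 1.1500i → escape time 3
(row=0, col=2): c = 0.5467 + 1.1500i → escape time 2
(row=0, col=3): c = 1.0000 + 1.1500i → escape time 2
(row=1, col=0): c = -0.3600 + 0.6950i → escape time 7
(row=1, col=1): c = 0.0933 + 0.6950i → escape time 7
(row=1, col=2): c = 0.5467 + 0.6950i → escape time 3
(row=1, col=3): c = 1.0000 + 0.6950i → escape time 2
(row=2, col=0): c = -0.3600 + 0.2400i → escape time 7
(row=2, col=1): c = 0.0933 + 0.2400i → escape time 7
(row=2, col=2): c = 0.5467 + 0.2400i → escape time 4
(row=2, col=3): c = 1.0000 + 0.2400i → escape time 2

Answer: 4322
7732
7742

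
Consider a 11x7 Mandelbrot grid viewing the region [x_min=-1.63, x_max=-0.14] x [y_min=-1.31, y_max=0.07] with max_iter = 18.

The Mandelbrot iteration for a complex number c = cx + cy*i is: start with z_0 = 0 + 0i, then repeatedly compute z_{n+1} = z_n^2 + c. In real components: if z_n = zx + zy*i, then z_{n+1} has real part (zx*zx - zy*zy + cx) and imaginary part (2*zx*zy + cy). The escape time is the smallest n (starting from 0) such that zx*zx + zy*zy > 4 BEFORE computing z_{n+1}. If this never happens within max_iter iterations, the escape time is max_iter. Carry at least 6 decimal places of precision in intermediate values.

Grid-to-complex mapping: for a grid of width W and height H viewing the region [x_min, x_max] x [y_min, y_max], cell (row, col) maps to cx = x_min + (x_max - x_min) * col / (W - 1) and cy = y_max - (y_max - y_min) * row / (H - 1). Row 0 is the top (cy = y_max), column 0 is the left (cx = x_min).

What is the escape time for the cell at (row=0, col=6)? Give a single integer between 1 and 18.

z_0 = 0 + 0i, c = -0.7360 + 0.0700i
Iter 1: z = -0.7360 + 0.0700i, |z|^2 = 0.5466
Iter 2: z = -0.1992 + -0.0330i, |z|^2 = 0.0408
Iter 3: z = -0.6974 + 0.0832i, |z|^2 = 0.4933
Iter 4: z = -0.2565 + -0.0460i, |z|^2 = 0.0679
Iter 5: z = -0.6723 + 0.0936i, |z|^2 = 0.4608
Iter 6: z = -0.2928 + -0.0559i, |z|^2 = 0.0888
Iter 7: z = -0.6534 + 0.1027i, |z|^2 = 0.4375
Iter 8: z = -0.3196 + -0.0642i, |z|^2 = 0.1063
Iter 9: z = -0.6380 + 0.1110i, |z|^2 = 0.4193
Iter 10: z = -0.3413 + -0.0717i, |z|^2 = 0.1216
Iter 11: z = -0.6246 + 0.1189i, |z|^2 = 0.4043
Iter 12: z = -0.3600 + -0.0786i, |z|^2 = 0.1358
Iter 13: z = -0.6126 + 0.1266i, |z|^2 = 0.3913
Iter 14: z = -0.3767 + -0.0851i, |z|^2 = 0.1492
Iter 15: z = -0.6013 + 0.1341i, |z|^2 = 0.3795
Iter 16: z = -0.3924 + -0.0913i, |z|^2 = 0.1623
Iter 17: z = -0.5903 + 0.1416i, |z|^2 = 0.3686

Answer: 18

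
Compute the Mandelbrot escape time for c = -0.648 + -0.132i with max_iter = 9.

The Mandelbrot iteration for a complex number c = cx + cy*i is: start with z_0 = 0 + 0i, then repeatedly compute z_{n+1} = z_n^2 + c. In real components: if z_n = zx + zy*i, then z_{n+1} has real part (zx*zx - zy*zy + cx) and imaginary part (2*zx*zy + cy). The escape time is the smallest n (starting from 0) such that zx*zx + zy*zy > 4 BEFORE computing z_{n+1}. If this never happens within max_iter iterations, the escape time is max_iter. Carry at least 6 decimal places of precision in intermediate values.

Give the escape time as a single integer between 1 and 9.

z_0 = 0 + 0i, c = -0.6480 + -0.1320i
Iter 1: z = -0.6480 + -0.1320i, |z|^2 = 0.4373
Iter 2: z = -0.2455 + 0.0391i, |z|^2 = 0.0618
Iter 3: z = -0.5892 + -0.1512i, |z|^2 = 0.3701
Iter 4: z = -0.3236 + 0.0462i, |z|^2 = 0.1069
Iter 5: z = -0.5454 + -0.1619i, |z|^2 = 0.3237
Iter 6: z = -0.3768 + 0.0446i, |z|^2 = 0.1439
Iter 7: z = -0.5080 + -0.1656i, |z|^2 = 0.2855
Iter 8: z = -0.4173 + 0.0363i, |z|^2 = 0.1755

Answer: 9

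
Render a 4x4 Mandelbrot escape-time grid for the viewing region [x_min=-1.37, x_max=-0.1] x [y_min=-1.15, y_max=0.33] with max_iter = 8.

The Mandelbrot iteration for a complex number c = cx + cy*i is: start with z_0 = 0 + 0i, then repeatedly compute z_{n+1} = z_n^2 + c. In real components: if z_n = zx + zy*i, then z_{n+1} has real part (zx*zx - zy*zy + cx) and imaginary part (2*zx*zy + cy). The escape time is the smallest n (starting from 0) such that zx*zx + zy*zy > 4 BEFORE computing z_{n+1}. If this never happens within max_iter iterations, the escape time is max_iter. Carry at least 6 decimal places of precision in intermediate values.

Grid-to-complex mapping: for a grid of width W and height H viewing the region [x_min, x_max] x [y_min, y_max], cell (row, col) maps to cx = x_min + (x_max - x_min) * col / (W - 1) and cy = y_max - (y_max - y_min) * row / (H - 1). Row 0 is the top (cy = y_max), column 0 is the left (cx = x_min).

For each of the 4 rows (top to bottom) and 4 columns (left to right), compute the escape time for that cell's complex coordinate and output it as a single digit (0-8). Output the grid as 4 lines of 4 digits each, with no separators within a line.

Answer: 6888
8888
3488
2334

Derivation:
(row=0, col=0): c = -1.3700 + 0.3300i → escape time 6
(row=0, col=1): c = -0.9467 + 0.3300i → escape time 8
(row=0, col=2): c = -0.5233 + 0.3300i → escape time 8
(row=0, col=3): c = -0.1000 + 0.3300i → escape time 8
(row=1, col=0): c = -1.3700 + -0.1633i → escape time 8
(row=1, col=1): c = -0.9467 + -0.1633i → escape time 8
(row=1, col=2): c = -0.5233 + -0.1633i → escape time 8
(row=1, col=3): c = -0.1000 + -0.1633i → escape time 8
(row=2, col=0): c = -1.3700 + -0.6567i → escape time 3
(row=2, col=1): c = -0.9467 + -0.6567i → escape time 4
(row=2, col=2): c = -0.5233 + -0.6567i → escape time 8
(row=2, col=3): c = -0.1000 + -0.6567i → escape time 8
(row=3, col=0): c = -1.3700 + -1.1500i → escape time 2
(row=3, col=1): c = -0.9467 + -1.1500i → escape time 3
(row=3, col=2): c = -0.5233 + -1.1500i → escape time 3
(row=3, col=3): c = -0.1000 + -1.1500i → escape time 4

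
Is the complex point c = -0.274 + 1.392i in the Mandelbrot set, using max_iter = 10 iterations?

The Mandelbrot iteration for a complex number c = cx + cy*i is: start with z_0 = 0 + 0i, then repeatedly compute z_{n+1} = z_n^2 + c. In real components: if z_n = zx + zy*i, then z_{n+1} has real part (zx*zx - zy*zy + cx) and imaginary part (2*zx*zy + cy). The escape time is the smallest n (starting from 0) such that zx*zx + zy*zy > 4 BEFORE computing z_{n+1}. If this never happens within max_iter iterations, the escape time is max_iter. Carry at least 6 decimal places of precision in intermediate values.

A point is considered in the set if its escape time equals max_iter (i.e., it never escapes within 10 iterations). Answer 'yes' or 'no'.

Answer: no

Derivation:
z_0 = 0 + 0i, c = -0.2740 + 1.3920i
Iter 1: z = -0.2740 + 1.3920i, |z|^2 = 2.0127
Iter 2: z = -2.1366 + 0.6292i, |z|^2 = 4.9609
Escaped at iteration 2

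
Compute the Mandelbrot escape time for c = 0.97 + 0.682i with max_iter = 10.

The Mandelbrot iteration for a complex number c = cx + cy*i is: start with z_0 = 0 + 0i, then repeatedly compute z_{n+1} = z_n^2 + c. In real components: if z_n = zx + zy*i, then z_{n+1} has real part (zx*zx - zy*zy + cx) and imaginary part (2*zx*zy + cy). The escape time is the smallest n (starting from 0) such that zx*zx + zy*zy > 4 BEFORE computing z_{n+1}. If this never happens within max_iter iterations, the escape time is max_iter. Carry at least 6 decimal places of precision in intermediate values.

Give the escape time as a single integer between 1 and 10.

Answer: 2

Derivation:
z_0 = 0 + 0i, c = 0.9700 + 0.6820i
Iter 1: z = 0.9700 + 0.6820i, |z|^2 = 1.4060
Iter 2: z = 1.4458 + 2.0051i, |z|^2 = 6.1106
Escaped at iteration 2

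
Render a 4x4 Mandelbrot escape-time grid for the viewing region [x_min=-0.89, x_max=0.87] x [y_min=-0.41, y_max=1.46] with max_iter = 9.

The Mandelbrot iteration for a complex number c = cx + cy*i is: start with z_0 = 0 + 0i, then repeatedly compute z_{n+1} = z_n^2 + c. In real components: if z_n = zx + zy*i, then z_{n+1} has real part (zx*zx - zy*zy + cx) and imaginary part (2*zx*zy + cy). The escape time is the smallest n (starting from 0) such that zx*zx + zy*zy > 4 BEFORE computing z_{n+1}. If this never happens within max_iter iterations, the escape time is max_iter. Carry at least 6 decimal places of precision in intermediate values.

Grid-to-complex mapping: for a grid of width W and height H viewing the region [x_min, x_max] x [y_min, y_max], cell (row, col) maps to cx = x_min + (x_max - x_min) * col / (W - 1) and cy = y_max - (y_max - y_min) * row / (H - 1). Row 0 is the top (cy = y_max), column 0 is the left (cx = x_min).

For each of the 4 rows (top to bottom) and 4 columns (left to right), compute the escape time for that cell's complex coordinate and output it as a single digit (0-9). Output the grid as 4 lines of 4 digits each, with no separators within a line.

Answer: 2222
4942
9993
7993

Derivation:
(row=0, col=0): c = -0.8900 + 1.4600i → escape time 2
(row=0, col=1): c = -0.3033 + 1.4600i → escape time 2
(row=0, col=2): c = 0.2833 + 1.4600i → escape time 2
(row=0, col=3): c = 0.8700 + 1.4600i → escape time 2
(row=1, col=0): c = -0.8900 + 0.8367i → escape time 4
(row=1, col=1): c = -0.3033 + 0.8367i → escape time 9
(row=1, col=2): c = 0.2833 + 0.8367i → escape time 4
(row=1, col=3): c = 0.8700 + 0.8367i → escape time 2
(row=2, col=0): c = -0.8900 + 0.2133i → escape time 9
(row=2, col=1): c = -0.3033 + 0.2133i → escape time 9
(row=2, col=2): c = 0.2833 + 0.2133i → escape time 9
(row=2, col=3): c = 0.8700 + 0.2133i → escape time 3
(row=3, col=0): c = -0.8900 + -0.4100i → escape time 7
(row=3, col=1): c = -0.3033 + -0.4100i → escape time 9
(row=3, col=2): c = 0.2833 + -0.4100i → escape time 9
(row=3, col=3): c = 0.8700 + -0.4100i → escape time 3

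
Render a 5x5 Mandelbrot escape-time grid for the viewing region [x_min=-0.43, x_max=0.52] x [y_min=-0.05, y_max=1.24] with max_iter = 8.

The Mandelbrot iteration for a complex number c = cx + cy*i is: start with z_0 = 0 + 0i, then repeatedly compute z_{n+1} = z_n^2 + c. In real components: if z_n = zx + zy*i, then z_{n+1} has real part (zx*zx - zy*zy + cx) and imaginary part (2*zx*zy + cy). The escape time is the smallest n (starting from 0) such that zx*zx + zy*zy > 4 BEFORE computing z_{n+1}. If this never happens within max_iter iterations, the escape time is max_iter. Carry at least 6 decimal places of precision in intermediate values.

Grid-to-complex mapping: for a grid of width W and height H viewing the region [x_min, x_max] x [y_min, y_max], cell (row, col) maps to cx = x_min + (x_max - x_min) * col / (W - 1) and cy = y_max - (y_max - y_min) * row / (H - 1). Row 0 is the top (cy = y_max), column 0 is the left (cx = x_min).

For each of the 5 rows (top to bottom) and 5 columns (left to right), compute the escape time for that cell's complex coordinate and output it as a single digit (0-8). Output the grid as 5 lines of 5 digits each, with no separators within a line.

(row=0, col=0): c = -0.4300 + 1.2400i → escape time 3
(row=0, col=1): c = -0.1925 + 1.2400i → escape time 3
(row=0, col=2): c = 0.0450 + 1.2400i → escape time 2
(row=0, col=3): c = 0.2825 + 1.2400i → escape time 2
(row=0, col=4): c = 0.5200 + 1.2400i → escape time 2
(row=1, col=0): c = -0.4300 + 0.9175i → escape time 5
(row=1, col=1): c = -0.1925 + 0.9175i → escape time 8
(row=1, col=2): c = 0.0450 + 0.9175i → escape time 6
(row=1, col=3): c = 0.2825 + 0.9175i → escape time 4
(row=1, col=4): c = 0.5200 + 0.9175i → escape time 3
(row=2, col=0): c = -0.4300 + 0.5950i → escape time 8
(row=2, col=1): c = -0.1925 + 0.5950i → escape time 8
(row=2, col=2): c = 0.0450 + 0.5950i → escape time 8
(row=2, col=3): c = 0.2825 + 0.5950i → escape time 8
(row=2, col=4): c = 0.5200 + 0.5950i → escape time 4
(row=3, col=0): c = -0.4300 + 0.2725i → escape time 8
(row=3, col=1): c = -0.1925 + 0.2725i → escape time 8
(row=3, col=2): c = 0.0450 + 0.2725i → escape time 8
(row=3, col=3): c = 0.2825 + 0.2725i → escape time 8
(row=3, col=4): c = 0.5200 + 0.2725i → escape time 5
(row=4, col=0): c = -0.4300 + -0.0500i → escape time 8
(row=4, col=1): c = -0.1925 + -0.0500i → escape time 8
(row=4, col=2): c = 0.0450 + -0.0500i → escape time 8
(row=4, col=3): c = 0.2825 + -0.0500i → escape time 8
(row=4, col=4): c = 0.5200 + -0.0500i → escape time 5

Answer: 33222
58643
88884
88885
88885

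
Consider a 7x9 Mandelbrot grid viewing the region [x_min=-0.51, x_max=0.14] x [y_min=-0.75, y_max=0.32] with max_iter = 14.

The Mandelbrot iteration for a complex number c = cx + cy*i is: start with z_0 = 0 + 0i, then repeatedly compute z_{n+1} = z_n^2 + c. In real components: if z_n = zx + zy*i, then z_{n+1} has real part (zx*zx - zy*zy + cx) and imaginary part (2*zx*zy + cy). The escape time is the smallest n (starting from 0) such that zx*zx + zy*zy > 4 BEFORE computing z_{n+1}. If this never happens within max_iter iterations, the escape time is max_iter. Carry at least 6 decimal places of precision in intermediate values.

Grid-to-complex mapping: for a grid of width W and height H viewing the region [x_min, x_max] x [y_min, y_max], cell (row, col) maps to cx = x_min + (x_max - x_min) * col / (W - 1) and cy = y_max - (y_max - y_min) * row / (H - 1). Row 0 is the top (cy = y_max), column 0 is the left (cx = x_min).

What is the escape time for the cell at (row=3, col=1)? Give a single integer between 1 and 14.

Answer: 14

Derivation:
z_0 = 0 + 0i, c = -0.4017 + -0.0812i
Iter 1: z = -0.4017 + -0.0812i, |z|^2 = 0.1679
Iter 2: z = -0.2469 + -0.0160i, |z|^2 = 0.0612
Iter 3: z = -0.3409 + -0.0734i, |z|^2 = 0.1216
Iter 4: z = -0.2908 + -0.0312i, |z|^2 = 0.0855
Iter 5: z = -0.3181 + -0.0631i, |z|^2 = 0.1052
Iter 6: z = -0.3045 + -0.0411i, |z|^2 = 0.0944
Iter 7: z = -0.3107 + -0.0562i, |z|^2 = 0.0997
Iter 8: z = -0.3083 + -0.0463i, |z|^2 = 0.0972
Iter 9: z = -0.3088 + -0.0527i, |z|^2 = 0.0981
Iter 10: z = -0.3091 + -0.0487i, |z|^2 = 0.0979
Iter 11: z = -0.3085 + -0.0511i, |z|^2 = 0.0978
Iter 12: z = -0.3091 + -0.0497i, |z|^2 = 0.0980
Iter 13: z = -0.3086 + -0.0505i, |z|^2 = 0.0978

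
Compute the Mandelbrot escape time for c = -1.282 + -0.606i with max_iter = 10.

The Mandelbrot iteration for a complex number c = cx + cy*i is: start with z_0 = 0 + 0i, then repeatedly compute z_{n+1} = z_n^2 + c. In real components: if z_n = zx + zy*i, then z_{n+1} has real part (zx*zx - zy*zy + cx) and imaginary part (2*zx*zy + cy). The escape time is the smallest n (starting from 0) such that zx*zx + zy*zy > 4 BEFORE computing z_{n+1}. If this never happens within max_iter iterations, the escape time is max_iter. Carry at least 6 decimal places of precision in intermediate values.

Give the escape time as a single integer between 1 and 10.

Answer: 3

Derivation:
z_0 = 0 + 0i, c = -1.2820 + -0.6060i
Iter 1: z = -1.2820 + -0.6060i, |z|^2 = 2.0108
Iter 2: z = -0.0057 + 0.9478i, |z|^2 = 0.8983
Iter 3: z = -2.1803 + -0.6168i, |z|^2 = 5.1340
Escaped at iteration 3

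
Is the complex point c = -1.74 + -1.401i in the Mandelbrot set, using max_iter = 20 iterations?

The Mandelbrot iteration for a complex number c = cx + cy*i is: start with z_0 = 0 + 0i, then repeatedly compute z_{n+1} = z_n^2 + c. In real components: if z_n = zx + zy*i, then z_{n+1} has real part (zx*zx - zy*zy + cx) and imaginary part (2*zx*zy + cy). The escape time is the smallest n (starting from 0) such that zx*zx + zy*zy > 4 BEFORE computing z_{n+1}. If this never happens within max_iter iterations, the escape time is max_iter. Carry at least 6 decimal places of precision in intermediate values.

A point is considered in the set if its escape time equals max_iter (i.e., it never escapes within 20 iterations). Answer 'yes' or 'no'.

Answer: no

Derivation:
z_0 = 0 + 0i, c = -1.7400 + -1.4010i
Iter 1: z = -1.7400 + -1.4010i, |z|^2 = 4.9904
Escaped at iteration 1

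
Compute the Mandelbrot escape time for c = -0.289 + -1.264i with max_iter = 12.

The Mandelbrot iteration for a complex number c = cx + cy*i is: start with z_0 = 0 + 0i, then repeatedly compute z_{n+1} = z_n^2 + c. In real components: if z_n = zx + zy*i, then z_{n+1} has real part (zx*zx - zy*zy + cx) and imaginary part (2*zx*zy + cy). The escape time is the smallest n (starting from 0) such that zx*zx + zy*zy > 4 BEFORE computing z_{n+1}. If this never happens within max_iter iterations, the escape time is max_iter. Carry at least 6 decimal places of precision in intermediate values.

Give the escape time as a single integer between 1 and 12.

Answer: 3

Derivation:
z_0 = 0 + 0i, c = -0.2890 + -1.2640i
Iter 1: z = -0.2890 + -1.2640i, |z|^2 = 1.6812
Iter 2: z = -1.8032 + -0.5334i, |z|^2 = 3.5360
Iter 3: z = 2.6779 + 0.6597i, |z|^2 = 7.6064
Escaped at iteration 3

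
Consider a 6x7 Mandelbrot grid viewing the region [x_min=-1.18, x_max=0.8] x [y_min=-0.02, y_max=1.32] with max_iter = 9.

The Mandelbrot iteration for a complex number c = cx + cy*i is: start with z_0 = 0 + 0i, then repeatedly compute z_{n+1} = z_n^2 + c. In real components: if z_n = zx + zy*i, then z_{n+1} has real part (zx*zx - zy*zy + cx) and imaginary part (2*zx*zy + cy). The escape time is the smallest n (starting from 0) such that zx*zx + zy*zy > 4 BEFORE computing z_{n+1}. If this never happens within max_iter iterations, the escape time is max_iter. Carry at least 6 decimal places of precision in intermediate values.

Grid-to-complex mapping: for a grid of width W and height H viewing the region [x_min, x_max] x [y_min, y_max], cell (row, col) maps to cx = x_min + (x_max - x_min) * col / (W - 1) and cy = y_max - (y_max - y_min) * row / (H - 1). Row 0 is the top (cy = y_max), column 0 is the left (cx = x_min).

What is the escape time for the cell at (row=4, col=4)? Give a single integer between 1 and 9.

z_0 = 0 + 0i, c = 0.4040 + 0.4267i
Iter 1: z = 0.4040 + 0.4267i, |z|^2 = 0.3453
Iter 2: z = 0.3852 + 0.7714i, |z|^2 = 0.7434
Iter 3: z = -0.0427 + 1.0209i, |z|^2 = 1.0441
Iter 4: z = -0.6365 + 0.3394i, |z|^2 = 0.5203
Iter 5: z = 0.6939 + -0.0054i, |z|^2 = 0.4815
Iter 6: z = 0.8854 + 0.4192i, |z|^2 = 0.9596
Iter 7: z = 1.0122 + 1.1689i, |z|^2 = 2.3910
Iter 8: z = 0.0622 + 2.7931i, |z|^2 = 7.8055
Escaped at iteration 8

Answer: 8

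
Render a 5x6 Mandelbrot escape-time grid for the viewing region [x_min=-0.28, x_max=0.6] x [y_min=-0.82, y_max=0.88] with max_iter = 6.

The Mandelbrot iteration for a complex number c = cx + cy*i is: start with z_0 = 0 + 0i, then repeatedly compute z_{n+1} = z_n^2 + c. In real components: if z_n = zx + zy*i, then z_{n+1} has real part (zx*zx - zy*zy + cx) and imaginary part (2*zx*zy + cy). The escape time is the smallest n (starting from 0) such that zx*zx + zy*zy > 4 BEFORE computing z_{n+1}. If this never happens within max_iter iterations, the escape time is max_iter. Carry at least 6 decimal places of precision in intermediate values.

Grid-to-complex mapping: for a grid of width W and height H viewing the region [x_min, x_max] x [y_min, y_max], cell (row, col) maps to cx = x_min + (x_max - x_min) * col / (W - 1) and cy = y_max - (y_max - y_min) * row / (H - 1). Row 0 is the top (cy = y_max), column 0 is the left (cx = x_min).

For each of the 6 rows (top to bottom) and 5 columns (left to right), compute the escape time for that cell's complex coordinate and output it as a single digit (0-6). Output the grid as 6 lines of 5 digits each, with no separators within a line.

Answer: 66543
66663
66664
66664
66663
66543

Derivation:
(row=0, col=0): c = -0.2800 + 0.8800i → escape time 6
(row=0, col=1): c = -0.0600 + 0.8800i → escape time 6
(row=0, col=2): c = 0.1600 + 0.8800i → escape time 5
(row=0, col=3): c = 0.3800 + 0.8800i → escape time 4
(row=0, col=4): c = 0.6000 + 0.8800i → escape time 3
(row=1, col=0): c = -0.2800 + 0.5400i → escape time 6
(row=1, col=1): c = -0.0600 + 0.5400i → escape time 6
(row=1, col=2): c = 0.1600 + 0.5400i → escape time 6
(row=1, col=3): c = 0.3800 + 0.5400i → escape time 6
(row=1, col=4): c = 0.6000 + 0.5400i → escape time 3
(row=2, col=0): c = -0.2800 + 0.2000i → escape time 6
(row=2, col=1): c = -0.0600 + 0.2000i → escape time 6
(row=2, col=2): c = 0.1600 + 0.2000i → escape time 6
(row=2, col=3): c = 0.3800 + 0.2000i → escape time 6
(row=2, col=4): c = 0.6000 + 0.2000i → escape time 4
(row=3, col=0): c = -0.2800 + -0.1400i → escape time 6
(row=3, col=1): c = -0.0600 + -0.1400i → escape time 6
(row=3, col=2): c = 0.1600 + -0.1400i → escape time 6
(row=3, col=3): c = 0.3800 + -0.1400i → escape time 6
(row=3, col=4): c = 0.6000 + -0.1400i → escape time 4
(row=4, col=0): c = -0.2800 + -0.4800i → escape time 6
(row=4, col=1): c = -0.0600 + -0.4800i → escape time 6
(row=4, col=2): c = 0.1600 + -0.4800i → escape time 6
(row=4, col=3): c = 0.3800 + -0.4800i → escape time 6
(row=4, col=4): c = 0.6000 + -0.4800i → escape time 3
(row=5, col=0): c = -0.2800 + -0.8200i → escape time 6
(row=5, col=1): c = -0.0600 + -0.8200i → escape time 6
(row=5, col=2): c = 0.1600 + -0.8200i → escape time 5
(row=5, col=3): c = 0.3800 + -0.8200i → escape time 4
(row=5, col=4): c = 0.6000 + -0.8200i → escape time 3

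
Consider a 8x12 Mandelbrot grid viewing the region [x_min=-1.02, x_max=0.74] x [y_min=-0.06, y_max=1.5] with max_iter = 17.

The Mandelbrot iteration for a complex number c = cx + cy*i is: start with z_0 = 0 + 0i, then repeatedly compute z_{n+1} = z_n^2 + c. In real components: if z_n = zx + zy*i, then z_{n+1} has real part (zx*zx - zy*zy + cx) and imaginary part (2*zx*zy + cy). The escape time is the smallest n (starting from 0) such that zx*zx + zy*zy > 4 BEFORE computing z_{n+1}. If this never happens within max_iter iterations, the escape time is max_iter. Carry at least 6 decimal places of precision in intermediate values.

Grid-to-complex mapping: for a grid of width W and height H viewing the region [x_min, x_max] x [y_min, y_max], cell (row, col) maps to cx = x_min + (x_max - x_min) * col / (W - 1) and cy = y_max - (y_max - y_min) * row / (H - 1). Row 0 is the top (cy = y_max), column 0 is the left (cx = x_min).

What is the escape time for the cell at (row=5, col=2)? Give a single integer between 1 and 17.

Answer: 5

Derivation:
z_0 = 0 + 0i, c = -0.5171 + 0.7909i
Iter 1: z = -0.5171 + 0.7909i, |z|^2 = 0.8930
Iter 2: z = -0.8752 + -0.0271i, |z|^2 = 0.7668
Iter 3: z = 0.2482 + 0.8384i, |z|^2 = 0.7645
Iter 4: z = -1.1584 + 1.2070i, |z|^2 = 2.7989
Iter 5: z = -0.6321 + -2.0056i, |z|^2 = 4.4221
Escaped at iteration 5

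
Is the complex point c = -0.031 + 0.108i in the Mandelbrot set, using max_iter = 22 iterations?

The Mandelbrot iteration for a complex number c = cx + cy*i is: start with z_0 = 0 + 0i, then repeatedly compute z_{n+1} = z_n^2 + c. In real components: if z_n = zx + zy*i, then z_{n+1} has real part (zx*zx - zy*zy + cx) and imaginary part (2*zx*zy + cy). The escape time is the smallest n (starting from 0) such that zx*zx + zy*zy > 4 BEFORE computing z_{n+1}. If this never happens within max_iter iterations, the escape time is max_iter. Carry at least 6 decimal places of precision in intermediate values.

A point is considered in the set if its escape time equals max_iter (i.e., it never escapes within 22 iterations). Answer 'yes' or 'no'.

z_0 = 0 + 0i, c = -0.0310 + 0.1080i
Iter 1: z = -0.0310 + 0.1080i, |z|^2 = 0.0126
Iter 2: z = -0.0417 + 0.1013i, |z|^2 = 0.0120
Iter 3: z = -0.0395 + 0.0996i, |z|^2 = 0.0115
Iter 4: z = -0.0393 + 0.1001i, |z|^2 = 0.0116
Iter 5: z = -0.0395 + 0.1001i, |z|^2 = 0.0116
Iter 6: z = -0.0395 + 0.1001i, |z|^2 = 0.0116
Iter 7: z = -0.0395 + 0.1001i, |z|^2 = 0.0116
Iter 8: z = -0.0395 + 0.1001i, |z|^2 = 0.0116
Iter 9: z = -0.0395 + 0.1001i, |z|^2 = 0.0116
Iter 10: z = -0.0395 + 0.1001i, |z|^2 = 0.0116
Iter 11: z = -0.0395 + 0.1001i, |z|^2 = 0.0116
Iter 12: z = -0.0395 + 0.1001i, |z|^2 = 0.0116
Iter 13: z = -0.0395 + 0.1001i, |z|^2 = 0.0116
Iter 14: z = -0.0395 + 0.1001i, |z|^2 = 0.0116
Iter 15: z = -0.0395 + 0.1001i, |z|^2 = 0.0116
Iter 16: z = -0.0395 + 0.1001i, |z|^2 = 0.0116
Iter 17: z = -0.0395 + 0.1001i, |z|^2 = 0.0116
Iter 18: z = -0.0395 + 0.1001i, |z|^2 = 0.0116
Iter 19: z = -0.0395 + 0.1001i, |z|^2 = 0.0116
Iter 20: z = -0.0395 + 0.1001i, |z|^2 = 0.0116
Iter 21: z = -0.0395 + 0.1001i, |z|^2 = 0.0116
Did not escape in 22 iterations → in set

Answer: yes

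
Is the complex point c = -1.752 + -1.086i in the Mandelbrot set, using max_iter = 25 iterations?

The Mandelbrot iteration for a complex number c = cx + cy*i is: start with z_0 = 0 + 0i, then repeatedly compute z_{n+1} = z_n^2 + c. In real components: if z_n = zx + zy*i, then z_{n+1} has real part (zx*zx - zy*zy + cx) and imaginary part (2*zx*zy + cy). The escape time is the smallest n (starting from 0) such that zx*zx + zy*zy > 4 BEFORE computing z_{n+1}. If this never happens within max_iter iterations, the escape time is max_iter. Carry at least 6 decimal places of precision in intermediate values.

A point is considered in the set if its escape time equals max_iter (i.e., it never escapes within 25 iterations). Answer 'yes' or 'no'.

Answer: no

Derivation:
z_0 = 0 + 0i, c = -1.7520 + -1.0860i
Iter 1: z = -1.7520 + -1.0860i, |z|^2 = 4.2489
Escaped at iteration 1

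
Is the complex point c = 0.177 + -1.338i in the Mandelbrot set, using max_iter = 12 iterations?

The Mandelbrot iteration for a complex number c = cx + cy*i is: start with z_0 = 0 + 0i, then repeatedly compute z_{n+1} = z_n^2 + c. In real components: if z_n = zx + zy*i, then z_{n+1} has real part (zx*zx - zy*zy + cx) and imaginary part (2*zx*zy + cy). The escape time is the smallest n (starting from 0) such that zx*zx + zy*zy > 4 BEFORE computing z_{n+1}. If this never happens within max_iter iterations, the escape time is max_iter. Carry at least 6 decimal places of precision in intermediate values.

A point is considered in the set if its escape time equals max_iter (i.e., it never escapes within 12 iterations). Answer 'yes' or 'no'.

Answer: no

Derivation:
z_0 = 0 + 0i, c = 0.1770 + -1.3380i
Iter 1: z = 0.1770 + -1.3380i, |z|^2 = 1.8216
Iter 2: z = -1.5819 + -1.8117i, |z|^2 = 5.7845
Escaped at iteration 2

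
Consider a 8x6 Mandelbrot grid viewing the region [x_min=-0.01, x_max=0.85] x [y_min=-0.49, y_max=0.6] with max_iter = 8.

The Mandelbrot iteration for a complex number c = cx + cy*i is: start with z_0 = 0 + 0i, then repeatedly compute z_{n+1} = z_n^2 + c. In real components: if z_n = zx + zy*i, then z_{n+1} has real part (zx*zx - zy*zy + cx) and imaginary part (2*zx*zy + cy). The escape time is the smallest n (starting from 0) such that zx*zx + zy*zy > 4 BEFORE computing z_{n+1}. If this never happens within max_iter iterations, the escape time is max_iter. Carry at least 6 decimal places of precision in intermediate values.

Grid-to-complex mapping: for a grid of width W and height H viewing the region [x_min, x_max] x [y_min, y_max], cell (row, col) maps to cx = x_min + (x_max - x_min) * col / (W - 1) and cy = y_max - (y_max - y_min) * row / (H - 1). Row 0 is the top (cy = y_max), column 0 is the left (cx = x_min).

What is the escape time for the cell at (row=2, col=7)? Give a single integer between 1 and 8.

Answer: 3

Derivation:
z_0 = 0 + 0i, c = 0.8500 + 0.1640i
Iter 1: z = 0.8500 + 0.1640i, |z|^2 = 0.7494
Iter 2: z = 1.5456 + 0.4428i, |z|^2 = 2.5850
Iter 3: z = 3.0428 + 1.5328i, |z|^2 = 11.6082
Escaped at iteration 3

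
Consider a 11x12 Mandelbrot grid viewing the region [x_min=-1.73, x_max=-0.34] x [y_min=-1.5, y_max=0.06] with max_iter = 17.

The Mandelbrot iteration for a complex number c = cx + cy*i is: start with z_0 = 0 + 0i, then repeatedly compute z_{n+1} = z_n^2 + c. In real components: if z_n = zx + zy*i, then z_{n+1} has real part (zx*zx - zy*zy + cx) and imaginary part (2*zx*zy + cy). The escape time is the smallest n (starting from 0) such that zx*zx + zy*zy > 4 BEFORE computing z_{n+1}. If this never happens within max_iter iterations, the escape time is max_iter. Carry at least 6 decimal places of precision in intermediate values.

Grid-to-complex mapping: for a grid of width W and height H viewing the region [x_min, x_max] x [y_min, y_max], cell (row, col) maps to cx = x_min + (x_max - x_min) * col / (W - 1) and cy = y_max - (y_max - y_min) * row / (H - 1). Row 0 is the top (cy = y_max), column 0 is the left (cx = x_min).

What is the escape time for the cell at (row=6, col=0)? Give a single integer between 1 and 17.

z_0 = 0 + 0i, c = -1.7300 + -0.7909i
Iter 1: z = -1.7300 + -0.7909i, |z|^2 = 3.6184
Iter 2: z = 0.6374 + 1.9456i, |z|^2 = 4.1917
Escaped at iteration 2

Answer: 2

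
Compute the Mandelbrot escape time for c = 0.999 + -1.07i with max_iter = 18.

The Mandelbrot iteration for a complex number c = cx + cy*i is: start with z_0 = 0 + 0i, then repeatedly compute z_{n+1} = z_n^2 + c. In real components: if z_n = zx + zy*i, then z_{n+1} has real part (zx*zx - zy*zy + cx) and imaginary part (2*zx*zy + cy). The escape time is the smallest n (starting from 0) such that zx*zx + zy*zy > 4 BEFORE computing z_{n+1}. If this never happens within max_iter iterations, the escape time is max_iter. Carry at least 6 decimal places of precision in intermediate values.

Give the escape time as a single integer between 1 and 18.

Answer: 2

Derivation:
z_0 = 0 + 0i, c = 0.9990 + -1.0700i
Iter 1: z = 0.9990 + -1.0700i, |z|^2 = 2.1429
Iter 2: z = 0.8521 + -3.2079i, |z|^2 = 11.0164
Escaped at iteration 2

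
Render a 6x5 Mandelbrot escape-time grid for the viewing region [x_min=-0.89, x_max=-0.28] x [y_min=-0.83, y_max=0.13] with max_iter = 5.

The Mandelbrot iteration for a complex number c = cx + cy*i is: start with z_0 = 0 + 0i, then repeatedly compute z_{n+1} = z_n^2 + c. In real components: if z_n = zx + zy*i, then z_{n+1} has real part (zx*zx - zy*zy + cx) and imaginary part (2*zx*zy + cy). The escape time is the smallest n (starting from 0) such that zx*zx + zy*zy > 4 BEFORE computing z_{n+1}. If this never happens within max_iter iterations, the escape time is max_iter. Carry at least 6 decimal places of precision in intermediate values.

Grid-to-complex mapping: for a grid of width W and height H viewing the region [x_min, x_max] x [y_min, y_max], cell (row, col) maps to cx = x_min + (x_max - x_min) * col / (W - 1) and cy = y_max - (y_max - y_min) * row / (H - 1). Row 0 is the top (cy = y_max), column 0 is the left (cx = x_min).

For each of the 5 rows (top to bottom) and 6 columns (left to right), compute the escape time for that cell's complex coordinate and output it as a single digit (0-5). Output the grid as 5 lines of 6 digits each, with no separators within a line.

Answer: 555555
555555
555555
555555
444555

Derivation:
(row=0, col=0): c = -0.8900 + 0.1300i → escape time 5
(row=0, col=1): c = -0.7680 + 0.1300i → escape time 5
(row=0, col=2): c = -0.6460 + 0.1300i → escape time 5
(row=0, col=3): c = -0.5240 + 0.1300i → escape time 5
(row=0, col=4): c = -0.4020 + 0.1300i → escape time 5
(row=0, col=5): c = -0.2800 + 0.1300i → escape time 5
(row=1, col=0): c = -0.8900 + -0.1100i → escape time 5
(row=1, col=1): c = -0.7680 + -0.1100i → escape time 5
(row=1, col=2): c = -0.6460 + -0.1100i → escape time 5
(row=1, col=3): c = -0.5240 + -0.1100i → escape time 5
(row=1, col=4): c = -0.4020 + -0.1100i → escape time 5
(row=1, col=5): c = -0.2800 + -0.1100i → escape time 5
(row=2, col=0): c = -0.8900 + -0.3500i → escape time 5
(row=2, col=1): c = -0.7680 + -0.3500i → escape time 5
(row=2, col=2): c = -0.6460 + -0.3500i → escape time 5
(row=2, col=3): c = -0.5240 + -0.3500i → escape time 5
(row=2, col=4): c = -0.4020 + -0.3500i → escape time 5
(row=2, col=5): c = -0.2800 + -0.3500i → escape time 5
(row=3, col=0): c = -0.8900 + -0.5900i → escape time 5
(row=3, col=1): c = -0.7680 + -0.5900i → escape time 5
(row=3, col=2): c = -0.6460 + -0.5900i → escape time 5
(row=3, col=3): c = -0.5240 + -0.5900i → escape time 5
(row=3, col=4): c = -0.4020 + -0.5900i → escape time 5
(row=3, col=5): c = -0.2800 + -0.5900i → escape time 5
(row=4, col=0): c = -0.8900 + -0.8300i → escape time 4
(row=4, col=1): c = -0.7680 + -0.8300i → escape time 4
(row=4, col=2): c = -0.6460 + -0.8300i → escape time 4
(row=4, col=3): c = -0.5240 + -0.8300i → escape time 5
(row=4, col=4): c = -0.4020 + -0.8300i → escape time 5
(row=4, col=5): c = -0.2800 + -0.8300i → escape time 5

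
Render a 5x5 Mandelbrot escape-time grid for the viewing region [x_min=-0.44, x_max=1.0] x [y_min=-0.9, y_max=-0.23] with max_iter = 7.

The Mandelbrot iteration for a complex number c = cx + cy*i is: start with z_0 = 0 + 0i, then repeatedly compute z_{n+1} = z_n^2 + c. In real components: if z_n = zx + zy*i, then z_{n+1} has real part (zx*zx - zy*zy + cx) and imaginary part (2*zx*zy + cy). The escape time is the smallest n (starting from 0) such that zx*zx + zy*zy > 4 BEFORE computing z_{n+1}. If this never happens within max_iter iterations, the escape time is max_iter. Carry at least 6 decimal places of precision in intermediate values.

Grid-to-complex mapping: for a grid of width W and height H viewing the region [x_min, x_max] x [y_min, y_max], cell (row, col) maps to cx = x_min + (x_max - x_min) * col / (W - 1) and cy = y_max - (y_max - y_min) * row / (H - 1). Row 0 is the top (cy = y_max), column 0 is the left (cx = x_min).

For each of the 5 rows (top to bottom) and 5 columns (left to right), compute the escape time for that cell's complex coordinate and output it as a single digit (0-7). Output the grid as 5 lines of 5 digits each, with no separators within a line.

Answer: 77742
77732
77732
77632
57422

Derivation:
(row=0, col=0): c = -0.4400 + -0.2300i → escape time 7
(row=0, col=1): c = -0.0800 + -0.2300i → escape time 7
(row=0, col=2): c = 0.2800 + -0.2300i → escape time 7
(row=0, col=3): c = 0.6400 + -0.2300i → escape time 4
(row=0, col=4): c = 1.0000 + -0.2300i → escape time 2
(row=1, col=0): c = -0.4400 + -0.3975i → escape time 7
(row=1, col=1): c = -0.0800 + -0.3975i → escape time 7
(row=1, col=2): c = 0.2800 + -0.3975i → escape time 7
(row=1, col=3): c = 0.6400 + -0.3975i → escape time 3
(row=1, col=4): c = 1.0000 + -0.3975i → escape time 2
(row=2, col=0): c = -0.4400 + -0.5650i → escape time 7
(row=2, col=1): c = -0.0800 + -0.5650i → escape time 7
(row=2, col=2): c = 0.2800 + -0.5650i → escape time 7
(row=2, col=3): c = 0.6400 + -0.5650i → escape time 3
(row=2, col=4): c = 1.0000 + -0.5650i → escape time 2
(row=3, col=0): c = -0.4400 + -0.7325i → escape time 7
(row=3, col=1): c = -0.0800 + -0.7325i → escape time 7
(row=3, col=2): c = 0.2800 + -0.7325i → escape time 6
(row=3, col=3): c = 0.6400 + -0.7325i → escape time 3
(row=3, col=4): c = 1.0000 + -0.7325i → escape time 2
(row=4, col=0): c = -0.4400 + -0.9000i → escape time 5
(row=4, col=1): c = -0.0800 + -0.9000i → escape time 7
(row=4, col=2): c = 0.2800 + -0.9000i → escape time 4
(row=4, col=3): c = 0.6400 + -0.9000i → escape time 2
(row=4, col=4): c = 1.0000 + -0.9000i → escape time 2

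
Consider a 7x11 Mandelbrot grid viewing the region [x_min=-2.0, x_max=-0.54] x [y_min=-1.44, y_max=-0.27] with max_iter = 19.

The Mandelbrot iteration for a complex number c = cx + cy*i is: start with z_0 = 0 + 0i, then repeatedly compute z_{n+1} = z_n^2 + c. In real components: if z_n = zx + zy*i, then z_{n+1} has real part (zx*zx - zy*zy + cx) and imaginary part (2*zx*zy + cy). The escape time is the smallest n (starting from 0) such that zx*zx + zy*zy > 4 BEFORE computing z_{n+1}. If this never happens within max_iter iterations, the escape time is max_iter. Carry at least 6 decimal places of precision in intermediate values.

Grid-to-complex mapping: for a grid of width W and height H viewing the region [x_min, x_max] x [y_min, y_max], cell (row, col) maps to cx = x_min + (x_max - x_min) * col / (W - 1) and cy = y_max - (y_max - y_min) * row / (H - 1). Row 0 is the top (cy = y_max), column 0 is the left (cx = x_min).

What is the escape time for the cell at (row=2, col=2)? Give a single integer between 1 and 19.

z_0 = 0 + 0i, c = -1.5133 + -0.5040i
Iter 1: z = -1.5133 + -0.5040i, |z|^2 = 2.5442
Iter 2: z = 0.5228 + 1.0214i, |z|^2 = 1.3167
Iter 3: z = -2.2833 + 0.5641i, |z|^2 = 5.5317
Escaped at iteration 3

Answer: 3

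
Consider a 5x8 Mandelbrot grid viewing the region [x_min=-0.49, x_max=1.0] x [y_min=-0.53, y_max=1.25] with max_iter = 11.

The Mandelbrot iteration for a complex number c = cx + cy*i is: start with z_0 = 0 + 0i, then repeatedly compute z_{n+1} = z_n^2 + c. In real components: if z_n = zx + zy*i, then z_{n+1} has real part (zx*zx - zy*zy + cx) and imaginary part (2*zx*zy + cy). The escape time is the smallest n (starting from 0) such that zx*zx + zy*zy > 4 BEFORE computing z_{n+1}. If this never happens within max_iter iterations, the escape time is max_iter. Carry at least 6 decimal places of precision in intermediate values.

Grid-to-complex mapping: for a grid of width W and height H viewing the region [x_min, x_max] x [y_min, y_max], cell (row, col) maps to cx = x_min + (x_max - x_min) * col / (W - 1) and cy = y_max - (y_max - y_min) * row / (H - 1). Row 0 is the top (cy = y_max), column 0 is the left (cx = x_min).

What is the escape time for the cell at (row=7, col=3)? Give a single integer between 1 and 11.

z_0 = 0 + 0i, c = 0.6275 + -0.5300i
Iter 1: z = 0.6275 + -0.5300i, |z|^2 = 0.6747
Iter 2: z = 0.7404 + -1.1951i, |z|^2 = 1.9765
Iter 3: z = -0.2528 + -2.2997i, |z|^2 = 5.3524
Escaped at iteration 3

Answer: 3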